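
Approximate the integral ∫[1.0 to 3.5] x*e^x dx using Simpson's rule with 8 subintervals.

f(x) = x*e^x
a = 1.0, b = 3.5, n = 8
h = (b - a)/n = 0.312500

Simpson's rule: (h/3)[f(x₀) + 4f(x₁) + 2f(x₂) + ... + f(xₙ)]

x_0 = 1.0000, f(x_0) = 2.718282, coefficient = 1
x_1 = 1.3125, f(x_1) = 4.876529, coefficient = 4
x_2 = 1.6250, f(x_2) = 8.252431, coefficient = 2
x_3 = 1.9375, f(x_3) = 13.448916, coefficient = 4
x_4 = 2.2500, f(x_4) = 21.347406, coefficient = 2
x_5 = 2.5625, f(x_5) = 33.231006, coefficient = 4
x_6 = 2.8750, f(x_6) = 50.960594, coefficient = 2
x_7 = 3.1875, f(x_7) = 77.226056, coefficient = 4
x_8 = 3.5000, f(x_8) = 115.904082, coefficient = 1

I ≈ (0.312500/3) × 794.873250 = 82.799297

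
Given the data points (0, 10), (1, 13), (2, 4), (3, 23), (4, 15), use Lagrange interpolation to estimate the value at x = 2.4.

Lagrange interpolation formula:
P(x) = Σ yᵢ × Lᵢ(x)
where Lᵢ(x) = Π_{j≠i} (x - xⱼ)/(xᵢ - xⱼ)

L_0(2.4) = (2.4 - 1)/(0 - 1) × (2.4 - 2)/(0 - 2) × (2.4 - 3)/(0 - 3) × (2.4 - 4)/(0 - 4) = 0.022400
L_1(2.4) = (2.4 - 0)/(1 - 0) × (2.4 - 2)/(1 - 2) × (2.4 - 3)/(1 - 3) × (2.4 - 4)/(1 - 4) = -0.153600
L_2(2.4) = (2.4 - 0)/(2 - 0) × (2.4 - 1)/(2 - 1) × (2.4 - 3)/(2 - 3) × (2.4 - 4)/(2 - 4) = 0.806400
L_3(2.4) = (2.4 - 0)/(3 - 0) × (2.4 - 1)/(3 - 1) × (2.4 - 2)/(3 - 2) × (2.4 - 4)/(3 - 4) = 0.358400
L_4(2.4) = (2.4 - 0)/(4 - 0) × (2.4 - 1)/(4 - 1) × (2.4 - 2)/(4 - 2) × (2.4 - 3)/(4 - 3) = -0.033600

P(2.4) = 10×L_0(2.4) + 13×L_1(2.4) + 4×L_2(2.4) + 23×L_3(2.4) + 15×L_4(2.4)
P(2.4) = 9.192000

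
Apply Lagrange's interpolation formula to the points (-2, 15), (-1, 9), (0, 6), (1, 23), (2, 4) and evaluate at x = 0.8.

Lagrange interpolation formula:
P(x) = Σ yᵢ × Lᵢ(x)
where Lᵢ(x) = Π_{j≠i} (x - xⱼ)/(xᵢ - xⱼ)

L_0(0.8) = (0.8 - (-1))/(-2 - (-1)) × (0.8 - 0)/(-2 - 0) × (0.8 - 1)/(-2 - 1) × (0.8 - 2)/(-2 - 2) = 0.014400
L_1(0.8) = (0.8 - (-2))/(-1 - (-2)) × (0.8 - 0)/(-1 - 0) × (0.8 - 1)/(-1 - 1) × (0.8 - 2)/(-1 - 2) = -0.089600
L_2(0.8) = (0.8 - (-2))/(0 - (-2)) × (0.8 - (-1))/(0 - (-1)) × (0.8 - 1)/(0 - 1) × (0.8 - 2)/(0 - 2) = 0.302400
L_3(0.8) = (0.8 - (-2))/(1 - (-2)) × (0.8 - (-1))/(1 - (-1)) × (0.8 - 0)/(1 - 0) × (0.8 - 2)/(1 - 2) = 0.806400
L_4(0.8) = (0.8 - (-2))/(2 - (-2)) × (0.8 - (-1))/(2 - (-1)) × (0.8 - 0)/(2 - 0) × (0.8 - 1)/(2 - 1) = -0.033600

P(0.8) = 15×L_0(0.8) + 9×L_1(0.8) + 6×L_2(0.8) + 23×L_3(0.8) + 4×L_4(0.8)
P(0.8) = 19.636800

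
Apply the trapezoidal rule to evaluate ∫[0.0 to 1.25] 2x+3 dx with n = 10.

f(x) = 2x+3
a = 0.0, b = 1.25, n = 10
h = (b - a)/n = 0.125000

Trapezoidal rule: (h/2)[f(x₀) + 2f(x₁) + 2f(x₂) + ... + f(xₙ)]

x_0 = 0.0000, f(x_0) = 3.000000, coefficient = 1
x_1 = 0.1250, f(x_1) = 3.250000, coefficient = 2
x_2 = 0.2500, f(x_2) = 3.500000, coefficient = 2
x_3 = 0.3750, f(x_3) = 3.750000, coefficient = 2
x_4 = 0.5000, f(x_4) = 4.000000, coefficient = 2
x_5 = 0.6250, f(x_5) = 4.250000, coefficient = 2
x_6 = 0.7500, f(x_6) = 4.500000, coefficient = 2
x_7 = 0.8750, f(x_7) = 4.750000, coefficient = 2
x_8 = 1.0000, f(x_8) = 5.000000, coefficient = 2
x_9 = 1.1250, f(x_9) = 5.250000, coefficient = 2
x_10 = 1.2500, f(x_10) = 5.500000, coefficient = 1

I ≈ (0.125000/2) × 85.000000 = 5.312500
Exact value: 5.312500
Error: 0.000000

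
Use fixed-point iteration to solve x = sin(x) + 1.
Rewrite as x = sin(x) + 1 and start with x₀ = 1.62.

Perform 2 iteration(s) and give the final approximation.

Equation: x = sin(x) + 1
Fixed-point form: x = sin(x) + 1
x₀ = 1.62

x_1 = g(1.620000) = 1.998790
x_2 = g(1.998790) = 1.909800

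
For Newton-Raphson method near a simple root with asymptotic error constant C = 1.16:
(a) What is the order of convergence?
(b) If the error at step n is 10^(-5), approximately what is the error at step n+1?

(a) Newton-Raphson has quadratic (order 2) convergence near simple roots.
    This means |e_{n+1}| ≈ C|e_n|².

(b) With |e_n| = 10^(-5) and C = 1.16:
    |e_{n+1}| ≈ 1.16 × (10^(-5))² = 1.16 × 10^(-10)

(a) 2 (quadratic); (b) |e_{n+1}| ≈ 1.160e-10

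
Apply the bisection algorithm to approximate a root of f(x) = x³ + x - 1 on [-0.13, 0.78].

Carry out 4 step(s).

f(x) = x³ + x - 1
Initial interval: [-0.13, 0.78]

Iteration 1:
  c_1 = (-0.130000 + 0.780000)/2 = 0.325000
  f(c_1) = f(0.325000) = -0.640672
  f(a) × f(c) ≥ 0, new interval: [0.325000, 0.780000]
Iteration 2:
  c_2 = (0.325000 + 0.780000)/2 = 0.552500
  f(c_2) = f(0.552500) = -0.278846
  f(a) × f(c) ≥ 0, new interval: [0.552500, 0.780000]
Iteration 3:
  c_3 = (0.552500 + 0.780000)/2 = 0.666250
  f(c_3) = f(0.666250) = -0.038009
  f(a) × f(c) ≥ 0, new interval: [0.666250, 0.780000]
Iteration 4:
  c_4 = (0.666250 + 0.780000)/2 = 0.723125
  f(c_4) = f(0.723125) = 0.101254
  f(a) × f(c) < 0, new interval: [0.666250, 0.723125]

After 4 iteration(s), the approximation is c_4 = 0.723125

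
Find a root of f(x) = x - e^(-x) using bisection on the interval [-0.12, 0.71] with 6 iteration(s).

f(x) = x - e^(-x)
Initial interval: [-0.12, 0.71]

Iteration 1:
  c_1 = (-0.120000 + 0.710000)/2 = 0.295000
  f(c_1) = f(0.295000) = -0.449532
  f(a) × f(c) ≥ 0, new interval: [0.295000, 0.710000]
Iteration 2:
  c_2 = (0.295000 + 0.710000)/2 = 0.502500
  f(c_2) = f(0.502500) = -0.102516
  f(a) × f(c) ≥ 0, new interval: [0.502500, 0.710000]
Iteration 3:
  c_3 = (0.502500 + 0.710000)/2 = 0.606250
  f(c_3) = f(0.606250) = 0.060858
  f(a) × f(c) < 0, new interval: [0.502500, 0.606250]
Iteration 4:
  c_4 = (0.502500 + 0.606250)/2 = 0.554375
  f(c_4) = f(0.554375) = -0.020056
  f(a) × f(c) ≥ 0, new interval: [0.554375, 0.606250]
Iteration 5:
  c_5 = (0.554375 + 0.606250)/2 = 0.580313
  f(c_5) = f(0.580313) = 0.020589
  f(a) × f(c) < 0, new interval: [0.554375, 0.580313]
Iteration 6:
  c_6 = (0.554375 + 0.580313)/2 = 0.567344
  f(c_6) = f(0.567344) = 0.000314
  f(a) × f(c) < 0, new interval: [0.554375, 0.567344]

After 6 iteration(s), the approximation is c_6 = 0.567344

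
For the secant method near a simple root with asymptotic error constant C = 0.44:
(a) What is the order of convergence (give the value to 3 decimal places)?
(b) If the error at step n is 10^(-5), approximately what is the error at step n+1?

(a) Secant method has superlinear convergence with order φ = (1+√5)/2 ≈ 1.618.
    This means |e_{n+1}| ≈ C|e_n|^1.618.

(b) With |e_n| = 10^(-5) and C = 0.44:
    |e_{n+1}| ≈ 0.44 × (10^(-5))^1.618 = 0.44 × 10^(-8.09)

(a) ≈ 1.618 (golden ratio); (b) |e_{n+1}| ≈ 3.575e-09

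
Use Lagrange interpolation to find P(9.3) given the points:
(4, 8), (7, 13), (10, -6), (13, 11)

Lagrange interpolation formula:
P(x) = Σ yᵢ × Lᵢ(x)
where Lᵢ(x) = Π_{j≠i} (x - xⱼ)/(xᵢ - xⱼ)

L_0(9.3) = (9.3 - 7)/(4 - 7) × (9.3 - 10)/(4 - 10) × (9.3 - 13)/(4 - 13) = -0.036772
L_1(9.3) = (9.3 - 4)/(7 - 4) × (9.3 - 10)/(7 - 10) × (9.3 - 13)/(7 - 13) = 0.254204
L_2(9.3) = (9.3 - 4)/(10 - 4) × (9.3 - 7)/(10 - 7) × (9.3 - 13)/(10 - 13) = 0.835241
L_3(9.3) = (9.3 - 4)/(13 - 4) × (9.3 - 7)/(13 - 7) × (9.3 - 10)/(13 - 10) = -0.052673

P(9.3) = 8×L_0(9.3) + 13×L_1(9.3) + (-6)×L_2(9.3) + 11×L_3(9.3)
P(9.3) = -2.580370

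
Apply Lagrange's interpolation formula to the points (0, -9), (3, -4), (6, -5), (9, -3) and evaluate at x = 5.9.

Lagrange interpolation formula:
P(x) = Σ yᵢ × Lᵢ(x)
where Lᵢ(x) = Π_{j≠i} (x - xⱼ)/(xᵢ - xⱼ)

L_0(5.9) = (5.9 - 3)/(0 - 3) × (5.9 - 6)/(0 - 6) × (5.9 - 9)/(0 - 9) = -0.005549
L_1(5.9) = (5.9 - 0)/(3 - 0) × (5.9 - 6)/(3 - 6) × (5.9 - 9)/(3 - 9) = 0.033870
L_2(5.9) = (5.9 - 0)/(6 - 0) × (5.9 - 3)/(6 - 3) × (5.9 - 9)/(6 - 9) = 0.982241
L_3(5.9) = (5.9 - 0)/(9 - 0) × (5.9 - 3)/(9 - 3) × (5.9 - 6)/(9 - 6) = -0.010562

P(5.9) = (-9)×L_0(5.9) + (-4)×L_1(5.9) + (-5)×L_2(5.9) + (-3)×L_3(5.9)
P(5.9) = -4.965056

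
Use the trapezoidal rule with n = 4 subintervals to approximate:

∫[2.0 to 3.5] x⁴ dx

f(x) = x⁴
a = 2.0, b = 3.5, n = 4
h = (b - a)/n = 0.375000

Trapezoidal rule: (h/2)[f(x₀) + 2f(x₁) + 2f(x₂) + ... + f(xₙ)]

x_0 = 2.0000, f(x_0) = 16.000000, coefficient = 1
x_1 = 2.3750, f(x_1) = 31.816650, coefficient = 2
x_2 = 2.7500, f(x_2) = 57.191406, coefficient = 2
x_3 = 3.1250, f(x_3) = 95.367432, coefficient = 2
x_4 = 3.5000, f(x_4) = 150.062500, coefficient = 1

I ≈ (0.375000/2) × 534.813477 = 100.277527
Exact value: 98.643750
Error: 1.633777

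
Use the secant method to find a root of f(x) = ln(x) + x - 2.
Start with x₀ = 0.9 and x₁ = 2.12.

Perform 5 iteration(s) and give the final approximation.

f(x) = ln(x) + x - 2
x₀ = 0.9, x₁ = 2.12

Secant formula: x_{n+1} = x_n - f(x_n)(x_n - x_{n-1})/(f(x_n) - f(x_{n-1}))

Iteration 1:
  f(0.900000) = -1.205361
  f(2.120000) = 0.871416
  x_2 = 2.120000 - 0.871416×(2.120000 - 0.900000)/(0.871416 - (-1.205361))
       = 1.608088
Iteration 2:
  f(2.120000) = 0.871416
  f(1.608088) = 0.083133
  x_3 = 1.608088 - 0.083133×(1.608088 - 2.120000)/(0.083133 - 0.871416)
       = 1.554101
Iteration 3:
  f(1.608088) = 0.083133
  f(1.554101) = -0.005002
  x_4 = 1.554101 - (-0.005002)×(1.554101 - 1.608088)/(-0.005002 - 0.083133)
       = 1.557165
Iteration 4:
  f(1.554101) = -0.005002
  f(1.557165) = 0.000032
  x_5 = 1.557165 - 0.000032×(1.557165 - 1.554101)/(0.000032 - (-0.005002))
       = 1.557146
Iteration 5:
  f(1.557165) = 0.000032
  f(1.557146) = 0.000000
  x_6 = 1.557146 - 0.000000×(1.557146 - 1.557165)/(0.000000 - 0.000032)
       = 1.557146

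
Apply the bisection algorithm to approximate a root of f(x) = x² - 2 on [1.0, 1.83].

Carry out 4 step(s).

f(x) = x² - 2
Initial interval: [1.0, 1.83]

Iteration 1:
  c_1 = (1.000000 + 1.830000)/2 = 1.415000
  f(c_1) = f(1.415000) = 0.002225
  f(a) × f(c) < 0, new interval: [1.000000, 1.415000]
Iteration 2:
  c_2 = (1.000000 + 1.415000)/2 = 1.207500
  f(c_2) = f(1.207500) = -0.541944
  f(a) × f(c) ≥ 0, new interval: [1.207500, 1.415000]
Iteration 3:
  c_3 = (1.207500 + 1.415000)/2 = 1.311250
  f(c_3) = f(1.311250) = -0.280623
  f(a) × f(c) ≥ 0, new interval: [1.311250, 1.415000]
Iteration 4:
  c_4 = (1.311250 + 1.415000)/2 = 1.363125
  f(c_4) = f(1.363125) = -0.141890
  f(a) × f(c) ≥ 0, new interval: [1.363125, 1.415000]

After 4 iteration(s), the approximation is c_4 = 1.363125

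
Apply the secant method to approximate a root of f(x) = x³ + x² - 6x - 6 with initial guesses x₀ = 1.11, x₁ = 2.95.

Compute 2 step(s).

f(x) = x³ + x² - 6x - 6
x₀ = 1.11, x₁ = 2.95

Secant formula: x_{n+1} = x_n - f(x_n)(x_n - x_{n-1})/(f(x_n) - f(x_{n-1}))

Iteration 1:
  f(1.110000) = -10.060269
  f(2.950000) = 10.674875
  x_2 = 2.950000 - 10.674875×(2.950000 - 1.110000)/(10.674875 - (-10.060269))
       = 2.002730
Iteration 2:
  f(2.950000) = 10.674875
  f(2.002730) = -5.972643
  x_3 = 2.002730 - (-5.972643)×(2.002730 - 2.950000)/(-5.972643 - 10.674875)
       = 2.342583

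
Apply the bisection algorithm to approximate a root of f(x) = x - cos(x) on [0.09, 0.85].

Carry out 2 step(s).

f(x) = x - cos(x)
Initial interval: [0.09, 0.85]

Iteration 1:
  c_1 = (0.090000 + 0.850000)/2 = 0.470000
  f(c_1) = f(0.470000) = -0.421568
  f(a) × f(c) ≥ 0, new interval: [0.470000, 0.850000]
Iteration 2:
  c_2 = (0.470000 + 0.850000)/2 = 0.660000
  f(c_2) = f(0.660000) = -0.129992
  f(a) × f(c) ≥ 0, new interval: [0.660000, 0.850000]

After 2 iteration(s), the approximation is c_2 = 0.660000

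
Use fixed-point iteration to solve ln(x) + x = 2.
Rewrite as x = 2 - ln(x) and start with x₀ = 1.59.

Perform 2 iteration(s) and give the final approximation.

Equation: ln(x) + x = 2
Fixed-point form: x = 2 - ln(x)
x₀ = 1.59

x_1 = g(1.590000) = 1.536266
x_2 = g(1.536266) = 1.570645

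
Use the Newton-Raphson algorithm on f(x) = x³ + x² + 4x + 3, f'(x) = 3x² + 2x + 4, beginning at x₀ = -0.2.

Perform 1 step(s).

f(x) = x³ + x² + 4x + 3
f'(x) = 3x² + 2x + 4
x₀ = -0.2

Newton-Raphson formula: x_{n+1} = x_n - f(x_n)/f'(x_n)

Iteration 1:
  f(-0.200000) = 2.232000
  f'(-0.200000) = 3.720000
  x_1 = -0.200000 - 2.232000/3.720000 = -0.800000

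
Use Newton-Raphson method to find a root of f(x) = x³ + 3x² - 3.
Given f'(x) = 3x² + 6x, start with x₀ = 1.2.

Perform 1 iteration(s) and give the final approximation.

f(x) = x³ + 3x² - 3
f'(x) = 3x² + 6x
x₀ = 1.2

Newton-Raphson formula: x_{n+1} = x_n - f(x_n)/f'(x_n)

Iteration 1:
  f(1.200000) = 3.048000
  f'(1.200000) = 11.520000
  x_1 = 1.200000 - 3.048000/11.520000 = 0.935417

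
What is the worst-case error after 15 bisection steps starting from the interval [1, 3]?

Bisection error bound: |error| ≤ (b-a)/2^n
|error| ≤ (3 - 1)/2^15 = 2/2^15
|error| ≤ 0.0000610352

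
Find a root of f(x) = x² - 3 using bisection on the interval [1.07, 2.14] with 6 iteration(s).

f(x) = x² - 3
Initial interval: [1.07, 2.14]

Iteration 1:
  c_1 = (1.070000 + 2.140000)/2 = 1.605000
  f(c_1) = f(1.605000) = -0.423975
  f(a) × f(c) ≥ 0, new interval: [1.605000, 2.140000]
Iteration 2:
  c_2 = (1.605000 + 2.140000)/2 = 1.872500
  f(c_2) = f(1.872500) = 0.506256
  f(a) × f(c) < 0, new interval: [1.605000, 1.872500]
Iteration 3:
  c_3 = (1.605000 + 1.872500)/2 = 1.738750
  f(c_3) = f(1.738750) = 0.023252
  f(a) × f(c) < 0, new interval: [1.605000, 1.738750]
Iteration 4:
  c_4 = (1.605000 + 1.738750)/2 = 1.671875
  f(c_4) = f(1.671875) = -0.204834
  f(a) × f(c) ≥ 0, new interval: [1.671875, 1.738750]
Iteration 5:
  c_5 = (1.671875 + 1.738750)/2 = 1.705313
  f(c_5) = f(1.705313) = -0.091909
  f(a) × f(c) ≥ 0, new interval: [1.705313, 1.738750]
Iteration 6:
  c_6 = (1.705313 + 1.738750)/2 = 1.722031
  f(c_6) = f(1.722031) = -0.034608
  f(a) × f(c) ≥ 0, new interval: [1.722031, 1.738750]

After 6 iteration(s), the approximation is c_6 = 1.722031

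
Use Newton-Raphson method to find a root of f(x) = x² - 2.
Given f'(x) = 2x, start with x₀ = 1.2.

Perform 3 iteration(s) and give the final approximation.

f(x) = x² - 2
f'(x) = 2x
x₀ = 1.2

Newton-Raphson formula: x_{n+1} = x_n - f(x_n)/f'(x_n)

Iteration 1:
  f(1.200000) = -0.560000
  f'(1.200000) = 2.400000
  x_1 = 1.200000 - (-0.560000)/2.400000 = 1.433333
Iteration 2:
  f(1.433333) = 0.054444
  f'(1.433333) = 2.866667
  x_2 = 1.433333 - 0.054444/2.866667 = 1.414341
Iteration 3:
  f(1.414341) = 0.000361
  f'(1.414341) = 2.828682
  x_3 = 1.414341 - 0.000361/2.828682 = 1.414214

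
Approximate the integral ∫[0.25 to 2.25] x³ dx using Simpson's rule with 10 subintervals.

f(x) = x³
a = 0.25, b = 2.25, n = 10
h = (b - a)/n = 0.200000

Simpson's rule: (h/3)[f(x₀) + 4f(x₁) + 2f(x₂) + ... + f(xₙ)]

x_0 = 0.2500, f(x_0) = 0.015625, coefficient = 1
x_1 = 0.4500, f(x_1) = 0.091125, coefficient = 4
x_2 = 0.6500, f(x_2) = 0.274625, coefficient = 2
x_3 = 0.8500, f(x_3) = 0.614125, coefficient = 4
x_4 = 1.0500, f(x_4) = 1.157625, coefficient = 2
x_5 = 1.2500, f(x_5) = 1.953125, coefficient = 4
x_6 = 1.4500, f(x_6) = 3.048625, coefficient = 2
x_7 = 1.6500, f(x_7) = 4.492125, coefficient = 4
x_8 = 1.8500, f(x_8) = 6.331625, coefficient = 2
x_9 = 2.0500, f(x_9) = 8.615125, coefficient = 4
x_10 = 2.2500, f(x_10) = 11.390625, coefficient = 1

I ≈ (0.200000/3) × 96.093750 = 6.406250
Exact value: 6.406250
Error: 0.000000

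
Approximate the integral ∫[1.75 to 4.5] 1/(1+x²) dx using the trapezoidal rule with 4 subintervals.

f(x) = 1/(1+x²)
a = 1.75, b = 4.5, n = 4
h = (b - a)/n = 0.687500

Trapezoidal rule: (h/2)[f(x₀) + 2f(x₁) + 2f(x₂) + ... + f(xₙ)]

x_0 = 1.7500, f(x_0) = 0.246154, coefficient = 1
x_1 = 2.4375, f(x_1) = 0.144063, coefficient = 2
x_2 = 3.1250, f(x_2) = 0.092888, coefficient = 2
x_3 = 3.8125, f(x_3) = 0.064370, coefficient = 2
x_4 = 4.5000, f(x_4) = 0.047059, coefficient = 1

I ≈ (0.687500/2) × 0.895855 = 0.307950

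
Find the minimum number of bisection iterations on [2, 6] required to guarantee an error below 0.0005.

We need (b-a)/2^n ≤ 0.0005
(6 - 2)/2^n ≤ 0.0005
4/2^n ≤ 0.0005
2^n ≥ 8000
n ≥ log₂(8000) = 12.97
n ≥ 13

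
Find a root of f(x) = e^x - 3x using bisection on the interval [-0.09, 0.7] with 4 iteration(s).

f(x) = e^x - 3x
Initial interval: [-0.09, 0.7]

Iteration 1:
  c_1 = (-0.090000 + 0.700000)/2 = 0.305000
  f(c_1) = f(0.305000) = 0.441625
  f(a) × f(c) ≥ 0, new interval: [0.305000, 0.700000]
Iteration 2:
  c_2 = (0.305000 + 0.700000)/2 = 0.502500
  f(c_2) = f(0.502500) = 0.145348
  f(a) × f(c) ≥ 0, new interval: [0.502500, 0.700000]
Iteration 3:
  c_3 = (0.502500 + 0.700000)/2 = 0.601250
  f(c_3) = f(0.601250) = 0.020648
  f(a) × f(c) ≥ 0, new interval: [0.601250, 0.700000]
Iteration 4:
  c_4 = (0.601250 + 0.700000)/2 = 0.650625
  f(c_4) = f(0.650625) = -0.035137
  f(a) × f(c) < 0, new interval: [0.601250, 0.650625]

After 4 iteration(s), the approximation is c_4 = 0.650625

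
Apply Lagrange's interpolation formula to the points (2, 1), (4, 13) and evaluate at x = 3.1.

Lagrange interpolation formula:
P(x) = Σ yᵢ × Lᵢ(x)
where Lᵢ(x) = Π_{j≠i} (x - xⱼ)/(xᵢ - xⱼ)

L_0(3.1) = (3.1 - 4)/(2 - 4) = 0.450000
L_1(3.1) = (3.1 - 2)/(4 - 2) = 0.550000

P(3.1) = 1×L_0(3.1) + 13×L_1(3.1)
P(3.1) = 7.600000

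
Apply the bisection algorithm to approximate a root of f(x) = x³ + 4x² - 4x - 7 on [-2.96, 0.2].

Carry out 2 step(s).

f(x) = x³ + 4x² - 4x - 7
Initial interval: [-2.96, 0.2]

Iteration 1:
  c_1 = (-2.960000 + 0.200000)/2 = -1.380000
  f(c_1) = f(-1.380000) = 3.509528
  f(a) × f(c) ≥ 0, new interval: [-1.380000, 0.200000]
Iteration 2:
  c_2 = (-1.380000 + 0.200000)/2 = -0.590000
  f(c_2) = f(-0.590000) = -3.452979
  f(a) × f(c) < 0, new interval: [-1.380000, -0.590000]

After 2 iteration(s), the approximation is c_2 = -0.590000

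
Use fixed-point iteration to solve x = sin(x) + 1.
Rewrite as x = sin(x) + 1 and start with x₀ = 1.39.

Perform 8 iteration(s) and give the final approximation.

Equation: x = sin(x) + 1
Fixed-point form: x = sin(x) + 1
x₀ = 1.39

x_1 = g(1.390000) = 1.983701
x_2 = g(1.983701) = 1.915959
x_3 = g(1.915959) = 1.941020
x_4 = g(1.941020) = 1.932246
x_5 = g(1.932246) = 1.935385
x_6 = g(1.935385) = 1.934270
x_7 = g(1.934270) = 1.934667
x_8 = g(1.934667) = 1.934526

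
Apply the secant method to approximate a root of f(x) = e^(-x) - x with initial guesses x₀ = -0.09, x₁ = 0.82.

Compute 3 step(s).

f(x) = e^(-x) - x
x₀ = -0.09, x₁ = 0.82

Secant formula: x_{n+1} = x_n - f(x_n)(x_n - x_{n-1})/(f(x_n) - f(x_{n-1}))

Iteration 1:
  f(-0.090000) = 1.184174
  f(0.820000) = -0.379568
  x_2 = 0.820000 - (-0.379568)×(0.820000 - (-0.090000))/(-0.379568 - 1.184174)
       = 0.599115
Iteration 2:
  f(0.820000) = -0.379568
  f(0.599115) = -0.049818
  x_3 = 0.599115 - (-0.049818)×(0.599115 - 0.820000)/(-0.049818 - (-0.379568))
       = 0.565745
Iteration 3:
  f(0.599115) = -0.049818
  f(0.565745) = 0.002193
  x_4 = 0.565745 - 0.002193×(0.565745 - 0.599115)/(0.002193 - (-0.049818))
       = 0.567151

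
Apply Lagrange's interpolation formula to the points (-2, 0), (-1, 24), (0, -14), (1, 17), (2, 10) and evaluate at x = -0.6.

Lagrange interpolation formula:
P(x) = Σ yᵢ × Lᵢ(x)
where Lᵢ(x) = Π_{j≠i} (x - xⱼ)/(xᵢ - xⱼ)

L_0(-0.6) = (-0.6 - (-1))/(-2 - (-1)) × (-0.6 - 0)/(-2 - 0) × (-0.6 - 1)/(-2 - 1) × (-0.6 - 2)/(-2 - 2) = -0.041600
L_1(-0.6) = (-0.6 - (-2))/(-1 - (-2)) × (-0.6 - 0)/(-1 - 0) × (-0.6 - 1)/(-1 - 1) × (-0.6 - 2)/(-1 - 2) = 0.582400
L_2(-0.6) = (-0.6 - (-2))/(0 - (-2)) × (-0.6 - (-1))/(0 - (-1)) × (-0.6 - 1)/(0 - 1) × (-0.6 - 2)/(0 - 2) = 0.582400
L_3(-0.6) = (-0.6 - (-2))/(1 - (-2)) × (-0.6 - (-1))/(1 - (-1)) × (-0.6 - 0)/(1 - 0) × (-0.6 - 2)/(1 - 2) = -0.145600
L_4(-0.6) = (-0.6 - (-2))/(2 - (-2)) × (-0.6 - (-1))/(2 - (-1)) × (-0.6 - 0)/(2 - 0) × (-0.6 - 1)/(2 - 1) = 0.022400

P(-0.6) = 0×L_0(-0.6) + 24×L_1(-0.6) + (-14)×L_2(-0.6) + 17×L_3(-0.6) + 10×L_4(-0.6)
P(-0.6) = 3.572800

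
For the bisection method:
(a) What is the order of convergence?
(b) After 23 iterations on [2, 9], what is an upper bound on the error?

(a) Bisection has linear (order 1) convergence; the error is halved each step.

(b) Error bound = (b-a)/2^n = (9 - 2)/2^{23}
    = 7/2^{23}

(a) 1 (linear); (b) error ≤ 8.34e-07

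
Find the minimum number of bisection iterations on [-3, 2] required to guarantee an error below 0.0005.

We need (b-a)/2^n ≤ 0.0005
(2 - (-3))/2^n ≤ 0.0005
5/2^n ≤ 0.0005
2^n ≥ 10000
n ≥ log₂(10000) = 13.29
n ≥ 14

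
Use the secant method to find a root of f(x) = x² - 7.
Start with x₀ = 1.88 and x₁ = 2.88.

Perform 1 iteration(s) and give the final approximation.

f(x) = x² - 7
x₀ = 1.88, x₁ = 2.88

Secant formula: x_{n+1} = x_n - f(x_n)(x_n - x_{n-1})/(f(x_n) - f(x_{n-1}))

Iteration 1:
  f(1.880000) = -3.465600
  f(2.880000) = 1.294400
  x_2 = 2.880000 - 1.294400×(2.880000 - 1.880000)/(1.294400 - (-3.465600))
       = 2.608067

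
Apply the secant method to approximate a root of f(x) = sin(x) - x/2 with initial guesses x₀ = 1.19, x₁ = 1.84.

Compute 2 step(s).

f(x) = sin(x) - x/2
x₀ = 1.19, x₁ = 1.84

Secant formula: x_{n+1} = x_n - f(x_n)(x_n - x_{n-1})/(f(x_n) - f(x_{n-1}))

Iteration 1:
  f(1.190000) = 0.333369
  f(1.840000) = 0.043983
  x_2 = 1.840000 - 0.043983×(1.840000 - 1.190000)/(0.043983 - 0.333369)
       = 1.938792
Iteration 2:
  f(1.840000) = 0.043983
  f(1.938792) = -0.036346
  x_3 = 1.938792 - (-0.036346)×(1.938792 - 1.840000)/(-0.036346 - 0.043983)
       = 1.894092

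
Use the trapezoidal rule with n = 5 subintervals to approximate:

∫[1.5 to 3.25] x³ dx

f(x) = x³
a = 1.5, b = 3.25, n = 5
h = (b - a)/n = 0.350000

Trapezoidal rule: (h/2)[f(x₀) + 2f(x₁) + 2f(x₂) + ... + f(xₙ)]

x_0 = 1.5000, f(x_0) = 3.375000, coefficient = 1
x_1 = 1.8500, f(x_1) = 6.331625, coefficient = 2
x_2 = 2.2000, f(x_2) = 10.648000, coefficient = 2
x_3 = 2.5500, f(x_3) = 16.581375, coefficient = 2
x_4 = 2.9000, f(x_4) = 24.389000, coefficient = 2
x_5 = 3.2500, f(x_5) = 34.328125, coefficient = 1

I ≈ (0.350000/2) × 153.603125 = 26.880547
Exact value: 26.625977
Error: 0.254570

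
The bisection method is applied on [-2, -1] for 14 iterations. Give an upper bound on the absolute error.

Bisection error bound: |error| ≤ (b-a)/2^n
|error| ≤ (-1 - (-2))/2^14 = 1/2^14
|error| ≤ 0.0000610352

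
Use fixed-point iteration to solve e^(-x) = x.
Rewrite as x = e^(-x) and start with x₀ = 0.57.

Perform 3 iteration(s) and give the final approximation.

Equation: e^(-x) = x
Fixed-point form: x = e^(-x)
x₀ = 0.57

x_1 = g(0.570000) = 0.565525
x_2 = g(0.565525) = 0.568062
x_3 = g(0.568062) = 0.566623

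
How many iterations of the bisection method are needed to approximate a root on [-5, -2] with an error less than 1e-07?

We need (b-a)/2^n ≤ 1e-07
(-2 - (-5))/2^n ≤ 1e-07
3/2^n ≤ 1e-07
2^n ≥ 30000000
n ≥ log₂(30000000) = 24.84
n ≥ 25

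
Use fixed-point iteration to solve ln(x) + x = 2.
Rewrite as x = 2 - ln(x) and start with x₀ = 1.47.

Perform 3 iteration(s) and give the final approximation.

Equation: ln(x) + x = 2
Fixed-point form: x = 2 - ln(x)
x₀ = 1.47

x_1 = g(1.470000) = 1.614738
x_2 = g(1.614738) = 1.520828
x_3 = g(1.520828) = 1.580745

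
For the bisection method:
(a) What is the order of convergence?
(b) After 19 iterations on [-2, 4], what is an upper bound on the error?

(a) Bisection has linear (order 1) convergence; the error is halved each step.

(b) Error bound = (b-a)/2^n = (4 - (-2))/2^{19}
    = 6/2^{19}

(a) 1 (linear); (b) error ≤ 1.14e-05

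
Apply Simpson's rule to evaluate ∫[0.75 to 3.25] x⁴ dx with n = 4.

f(x) = x⁴
a = 0.75, b = 3.25, n = 4
h = (b - a)/n = 0.625000

Simpson's rule: (h/3)[f(x₀) + 4f(x₁) + 2f(x₂) + ... + f(xₙ)]

x_0 = 0.7500, f(x_0) = 0.316406, coefficient = 1
x_1 = 1.3750, f(x_1) = 3.574463, coefficient = 4
x_2 = 2.0000, f(x_2) = 16.000000, coefficient = 2
x_3 = 2.6250, f(x_3) = 47.480713, coefficient = 4
x_4 = 3.2500, f(x_4) = 111.566406, coefficient = 1

I ≈ (0.625000/3) × 348.103516 = 72.521566
Exact value: 72.470703
Error: 0.050863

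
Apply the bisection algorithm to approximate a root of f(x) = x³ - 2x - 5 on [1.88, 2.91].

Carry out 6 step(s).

f(x) = x³ - 2x - 5
Initial interval: [1.88, 2.91]

Iteration 1:
  c_1 = (1.880000 + 2.910000)/2 = 2.395000
  f(c_1) = f(2.395000) = 3.947780
  f(a) × f(c) < 0, new interval: [1.880000, 2.395000]
Iteration 2:
  c_2 = (1.880000 + 2.395000)/2 = 2.137500
  f(c_2) = f(2.137500) = 0.491037
  f(a) × f(c) < 0, new interval: [1.880000, 2.137500]
Iteration 3:
  c_3 = (1.880000 + 2.137500)/2 = 2.008750
  f(c_3) = f(2.008750) = -0.912040
  f(a) × f(c) ≥ 0, new interval: [2.008750, 2.137500]
Iteration 4:
  c_4 = (2.008750 + 2.137500)/2 = 2.073125
  f(c_4) = f(2.073125) = -0.236275
  f(a) × f(c) ≥ 0, new interval: [2.073125, 2.137500]
Iteration 5:
  c_5 = (2.073125 + 2.137500)/2 = 2.105313
  f(c_5) = f(2.105313) = 0.120837
  f(a) × f(c) < 0, new interval: [2.073125, 2.105313]
Iteration 6:
  c_6 = (2.073125 + 2.105313)/2 = 2.089219
  f(c_6) = f(2.089219) = -0.059342
  f(a) × f(c) ≥ 0, new interval: [2.089219, 2.105313]

After 6 iteration(s), the approximation is c_6 = 2.089219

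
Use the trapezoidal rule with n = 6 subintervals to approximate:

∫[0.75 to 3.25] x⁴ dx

f(x) = x⁴
a = 0.75, b = 3.25, n = 6
h = (b - a)/n = 0.416667

Trapezoidal rule: (h/2)[f(x₀) + 2f(x₁) + 2f(x₂) + ... + f(xₙ)]

x_0 = 0.7500, f(x_0) = 0.316406, coefficient = 1
x_1 = 1.1667, f(x_1) = 1.852623, coefficient = 2
x_2 = 1.5833, f(x_2) = 6.284770, coefficient = 2
x_3 = 2.0000, f(x_3) = 16.000000, coefficient = 2
x_4 = 2.4167, f(x_4) = 34.108845, coefficient = 2
x_5 = 2.8333, f(x_5) = 64.445216, coefficient = 2
x_6 = 3.2500, f(x_6) = 111.566406, coefficient = 1

I ≈ (0.416667/2) × 357.265721 = 74.430359
Exact value: 72.470703
Error: 1.959656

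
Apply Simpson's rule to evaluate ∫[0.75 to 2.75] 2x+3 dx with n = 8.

f(x) = 2x+3
a = 0.75, b = 2.75, n = 8
h = (b - a)/n = 0.250000

Simpson's rule: (h/3)[f(x₀) + 4f(x₁) + 2f(x₂) + ... + f(xₙ)]

x_0 = 0.7500, f(x_0) = 4.500000, coefficient = 1
x_1 = 1.0000, f(x_1) = 5.000000, coefficient = 4
x_2 = 1.2500, f(x_2) = 5.500000, coefficient = 2
x_3 = 1.5000, f(x_3) = 6.000000, coefficient = 4
x_4 = 1.7500, f(x_4) = 6.500000, coefficient = 2
x_5 = 2.0000, f(x_5) = 7.000000, coefficient = 4
x_6 = 2.2500, f(x_6) = 7.500000, coefficient = 2
x_7 = 2.5000, f(x_7) = 8.000000, coefficient = 4
x_8 = 2.7500, f(x_8) = 8.500000, coefficient = 1

I ≈ (0.250000/3) × 156.000000 = 13.000000
Exact value: 13.000000
Error: 0.000000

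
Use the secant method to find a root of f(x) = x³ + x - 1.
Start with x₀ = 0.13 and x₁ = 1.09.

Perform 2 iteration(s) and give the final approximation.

f(x) = x³ + x - 1
x₀ = 0.13, x₁ = 1.09

Secant formula: x_{n+1} = x_n - f(x_n)(x_n - x_{n-1})/(f(x_n) - f(x_{n-1}))

Iteration 1:
  f(0.130000) = -0.867803
  f(1.090000) = 1.385029
  x_2 = 1.090000 - 1.385029×(1.090000 - 0.130000)/(1.385029 - (-0.867803))
       = 0.499797
Iteration 2:
  f(1.090000) = 1.385029
  f(0.499797) = -0.375355
  x_3 = 0.499797 - (-0.375355)×(0.499797 - 1.090000)/(-0.375355 - 1.385029)
       = 0.625642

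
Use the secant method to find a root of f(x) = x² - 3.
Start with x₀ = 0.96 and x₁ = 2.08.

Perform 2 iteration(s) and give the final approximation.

f(x) = x² - 3
x₀ = 0.96, x₁ = 2.08

Secant formula: x_{n+1} = x_n - f(x_n)(x_n - x_{n-1})/(f(x_n) - f(x_{n-1}))

Iteration 1:
  f(0.960000) = -2.078400
  f(2.080000) = 1.326400
  x_2 = 2.080000 - 1.326400×(2.080000 - 0.960000)/(1.326400 - (-2.078400))
       = 1.643684
Iteration 2:
  f(2.080000) = 1.326400
  f(1.643684) = -0.298302
  x_3 = 1.643684 - (-0.298302)×(1.643684 - 2.080000)/(-0.298302 - 1.326400)
       = 1.723794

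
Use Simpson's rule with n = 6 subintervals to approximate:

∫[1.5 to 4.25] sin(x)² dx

f(x) = sin(x)²
a = 1.5, b = 4.25, n = 6
h = (b - a)/n = 0.458333

Simpson's rule: (h/3)[f(x₀) + 4f(x₁) + 2f(x₂) + ... + f(xₙ)]

x_0 = 1.5000, f(x_0) = 0.994996, coefficient = 1
x_1 = 1.9583, f(x_1) = 0.857185, coefficient = 4
x_2 = 2.4167, f(x_2) = 0.439675, coefficient = 2
x_3 = 2.8750, f(x_3) = 0.069404, coefficient = 4
x_4 = 3.3333, f(x_4) = 0.036316, coefficient = 2
x_5 = 3.7917, f(x_5) = 0.366322, coefficient = 4
x_6 = 4.2500, f(x_6) = 0.801006, coefficient = 1

I ≈ (0.458333/3) × 7.919626 = 1.209943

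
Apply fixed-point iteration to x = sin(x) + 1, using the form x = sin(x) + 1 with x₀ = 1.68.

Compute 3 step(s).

Equation: x = sin(x) + 1
Fixed-point form: x = sin(x) + 1
x₀ = 1.68

x_1 = g(1.680000) = 1.994043
x_2 = g(1.994043) = 1.911760
x_3 = g(1.911760) = 1.942433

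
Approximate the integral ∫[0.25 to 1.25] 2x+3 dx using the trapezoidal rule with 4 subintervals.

f(x) = 2x+3
a = 0.25, b = 1.25, n = 4
h = (b - a)/n = 0.250000

Trapezoidal rule: (h/2)[f(x₀) + 2f(x₁) + 2f(x₂) + ... + f(xₙ)]

x_0 = 0.2500, f(x_0) = 3.500000, coefficient = 1
x_1 = 0.5000, f(x_1) = 4.000000, coefficient = 2
x_2 = 0.7500, f(x_2) = 4.500000, coefficient = 2
x_3 = 1.0000, f(x_3) = 5.000000, coefficient = 2
x_4 = 1.2500, f(x_4) = 5.500000, coefficient = 1

I ≈ (0.250000/2) × 36.000000 = 4.500000
Exact value: 4.500000
Error: 0.000000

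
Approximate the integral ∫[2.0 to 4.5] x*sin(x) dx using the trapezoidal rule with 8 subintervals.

f(x) = x*sin(x)
a = 2.0, b = 4.5, n = 8
h = (b - a)/n = 0.312500

Trapezoidal rule: (h/2)[f(x₀) + 2f(x₁) + 2f(x₂) + ... + f(xₙ)]

x_0 = 2.0000, f(x_0) = 1.818595, coefficient = 1
x_1 = 2.3125, f(x_1) = 1.705050, coefficient = 2
x_2 = 2.6250, f(x_2) = 1.296541, coefficient = 2
x_3 = 2.9375, f(x_3) = 0.595369, coefficient = 2
x_4 = 3.2500, f(x_4) = -0.351634, coefficient = 2
x_5 = 3.5625, f(x_5) = -1.455598, coefficient = 2
x_6 = 3.8750, f(x_6) = -2.593944, coefficient = 2
x_7 = 4.1875, f(x_7) = -3.623777, coefficient = 2
x_8 = 4.5000, f(x_8) = -4.398886, coefficient = 1

I ≈ (0.312500/2) × -11.436277 = -1.786918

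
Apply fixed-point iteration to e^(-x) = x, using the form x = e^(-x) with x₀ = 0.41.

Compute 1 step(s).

Equation: e^(-x) = x
Fixed-point form: x = e^(-x)
x₀ = 0.41

x_1 = g(0.410000) = 0.663650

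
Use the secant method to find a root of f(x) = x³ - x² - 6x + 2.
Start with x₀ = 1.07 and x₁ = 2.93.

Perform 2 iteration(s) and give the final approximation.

f(x) = x³ - x² - 6x + 2
x₀ = 1.07, x₁ = 2.93

Secant formula: x_{n+1} = x_n - f(x_n)(x_n - x_{n-1})/(f(x_n) - f(x_{n-1}))

Iteration 1:
  f(1.070000) = -4.339857
  f(2.930000) = 0.988857
  x_2 = 2.930000 - 0.988857×(2.930000 - 1.070000)/(0.988857 - (-4.339857))
       = 2.584837
Iteration 2:
  f(2.930000) = 0.988857
  f(2.584837) = -2.920119
  x_3 = 2.584837 - (-2.920119)×(2.584837 - 2.930000)/(-2.920119 - 0.988857)
       = 2.842684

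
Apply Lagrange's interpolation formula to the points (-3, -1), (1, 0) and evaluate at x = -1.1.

Lagrange interpolation formula:
P(x) = Σ yᵢ × Lᵢ(x)
where Lᵢ(x) = Π_{j≠i} (x - xⱼ)/(xᵢ - xⱼ)

L_0(-1.1) = (-1.1 - 1)/(-3 - 1) = 0.525000
L_1(-1.1) = (-1.1 - (-3))/(1 - (-3)) = 0.475000

P(-1.1) = (-1)×L_0(-1.1) + 0×L_1(-1.1)
P(-1.1) = -0.525000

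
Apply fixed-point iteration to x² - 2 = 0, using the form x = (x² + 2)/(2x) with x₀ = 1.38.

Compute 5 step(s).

Equation: x² - 2 = 0
Fixed-point form: x = (x² + 2)/(2x)
x₀ = 1.38

x_1 = g(1.380000) = 1.414638
x_2 = g(1.414638) = 1.414214
x_3 = g(1.414214) = 1.414214
x_4 = g(1.414214) = 1.414214
x_5 = g(1.414214) = 1.414214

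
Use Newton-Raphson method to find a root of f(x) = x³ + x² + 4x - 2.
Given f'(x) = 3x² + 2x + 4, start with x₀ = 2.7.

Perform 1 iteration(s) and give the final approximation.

f(x) = x³ + x² + 4x - 2
f'(x) = 3x² + 2x + 4
x₀ = 2.7

Newton-Raphson formula: x_{n+1} = x_n - f(x_n)/f'(x_n)

Iteration 1:
  f(2.700000) = 35.773000
  f'(2.700000) = 31.270000
  x_1 = 2.700000 - 35.773000/31.270000 = 1.555996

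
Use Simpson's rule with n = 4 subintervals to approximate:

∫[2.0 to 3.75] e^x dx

f(x) = e^x
a = 2.0, b = 3.75, n = 4
h = (b - a)/n = 0.437500

Simpson's rule: (h/3)[f(x₀) + 4f(x₁) + 2f(x₂) + ... + f(xₙ)]

x_0 = 2.0000, f(x_0) = 7.389056, coefficient = 1
x_1 = 2.4375, f(x_1) = 11.444394, coefficient = 4
x_2 = 2.8750, f(x_2) = 17.725424, coefficient = 2
x_3 = 3.3125, f(x_3) = 27.453674, coefficient = 4
x_4 = 3.7500, f(x_4) = 42.521082, coefficient = 1

I ≈ (0.437500/3) × 240.953258 = 35.139017
Exact value: 35.132026
Error: 0.006991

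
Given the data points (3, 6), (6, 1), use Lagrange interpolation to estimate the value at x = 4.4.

Lagrange interpolation formula:
P(x) = Σ yᵢ × Lᵢ(x)
where Lᵢ(x) = Π_{j≠i} (x - xⱼ)/(xᵢ - xⱼ)

L_0(4.4) = (4.4 - 6)/(3 - 6) = 0.533333
L_1(4.4) = (4.4 - 3)/(6 - 3) = 0.466667

P(4.4) = 6×L_0(4.4) + 1×L_1(4.4)
P(4.4) = 3.666667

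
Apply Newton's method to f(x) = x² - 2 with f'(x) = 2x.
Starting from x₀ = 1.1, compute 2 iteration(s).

f(x) = x² - 2
f'(x) = 2x
x₀ = 1.1

Newton-Raphson formula: x_{n+1} = x_n - f(x_n)/f'(x_n)

Iteration 1:
  f(1.100000) = -0.790000
  f'(1.100000) = 2.200000
  x_1 = 1.100000 - (-0.790000)/2.200000 = 1.459091
Iteration 2:
  f(1.459091) = 0.128946
  f'(1.459091) = 2.918182
  x_2 = 1.459091 - 0.128946/2.918182 = 1.414904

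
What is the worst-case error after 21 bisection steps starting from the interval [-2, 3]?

Bisection error bound: |error| ≤ (b-a)/2^n
|error| ≤ (3 - (-2))/2^21 = 5/2^21
|error| ≤ 0.0000023842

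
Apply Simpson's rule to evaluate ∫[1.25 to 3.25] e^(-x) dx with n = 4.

f(x) = e^(-x)
a = 1.25, b = 3.25, n = 4
h = (b - a)/n = 0.500000

Simpson's rule: (h/3)[f(x₀) + 4f(x₁) + 2f(x₂) + ... + f(xₙ)]

x_0 = 1.2500, f(x_0) = 0.286505, coefficient = 1
x_1 = 1.7500, f(x_1) = 0.173774, coefficient = 4
x_2 = 2.2500, f(x_2) = 0.105399, coefficient = 2
x_3 = 2.7500, f(x_3) = 0.063928, coefficient = 4
x_4 = 3.2500, f(x_4) = 0.038774, coefficient = 1

I ≈ (0.500000/3) × 1.486885 = 0.247814
Exact value: 0.247731
Error: 0.000084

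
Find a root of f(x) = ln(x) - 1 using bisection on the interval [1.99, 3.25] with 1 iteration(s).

f(x) = ln(x) - 1
Initial interval: [1.99, 3.25]

Iteration 1:
  c_1 = (1.990000 + 3.250000)/2 = 2.620000
  f(c_1) = f(2.620000) = -0.036826
  f(a) × f(c) ≥ 0, new interval: [2.620000, 3.250000]

After 1 iteration(s), the approximation is c_1 = 2.620000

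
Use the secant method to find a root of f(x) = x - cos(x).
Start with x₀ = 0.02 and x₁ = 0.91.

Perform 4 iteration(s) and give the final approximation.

f(x) = x - cos(x)
x₀ = 0.02, x₁ = 0.91

Secant formula: x_{n+1} = x_n - f(x_n)(x_n - x_{n-1})/(f(x_n) - f(x_{n-1}))

Iteration 1:
  f(0.020000) = -0.979800
  f(0.910000) = 0.296254
  x_2 = 0.910000 - 0.296254×(0.910000 - 0.020000)/(0.296254 - (-0.979800))
       = 0.703374
Iteration 2:
  f(0.910000) = 0.296254
  f(0.703374) = -0.059291
  x_3 = 0.703374 - (-0.059291)×(0.703374 - 0.910000)/(-0.059291 - 0.296254)
       = 0.737831
Iteration 3:
  f(0.703374) = -0.059291
  f(0.737831) = -0.002099
  x_4 = 0.737831 - (-0.002099)×(0.737831 - 0.703374)/(-0.002099 - (-0.059291))
       = 0.739095
Iteration 4:
  f(0.737831) = -0.002099
  f(0.739095) = 0.000017
  x_5 = 0.739095 - 0.000017×(0.739095 - 0.737831)/(0.000017 - (-0.002099))
       = 0.739085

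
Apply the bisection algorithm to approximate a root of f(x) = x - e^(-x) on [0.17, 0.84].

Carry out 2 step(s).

f(x) = x - e^(-x)
Initial interval: [0.17, 0.84]

Iteration 1:
  c_1 = (0.170000 + 0.840000)/2 = 0.505000
  f(c_1) = f(0.505000) = -0.098506
  f(a) × f(c) ≥ 0, new interval: [0.505000, 0.840000]
Iteration 2:
  c_2 = (0.505000 + 0.840000)/2 = 0.672500
  f(c_2) = f(0.672500) = 0.162069
  f(a) × f(c) < 0, new interval: [0.505000, 0.672500]

After 2 iteration(s), the approximation is c_2 = 0.672500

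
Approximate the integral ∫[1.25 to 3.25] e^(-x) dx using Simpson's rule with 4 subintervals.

f(x) = e^(-x)
a = 1.25, b = 3.25, n = 4
h = (b - a)/n = 0.500000

Simpson's rule: (h/3)[f(x₀) + 4f(x₁) + 2f(x₂) + ... + f(xₙ)]

x_0 = 1.2500, f(x_0) = 0.286505, coefficient = 1
x_1 = 1.7500, f(x_1) = 0.173774, coefficient = 4
x_2 = 2.2500, f(x_2) = 0.105399, coefficient = 2
x_3 = 2.7500, f(x_3) = 0.063928, coefficient = 4
x_4 = 3.2500, f(x_4) = 0.038774, coefficient = 1

I ≈ (0.500000/3) × 1.486885 = 0.247814
Exact value: 0.247731
Error: 0.000084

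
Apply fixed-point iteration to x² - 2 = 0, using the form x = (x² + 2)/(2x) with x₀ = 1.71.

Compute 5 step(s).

Equation: x² - 2 = 0
Fixed-point form: x = (x² + 2)/(2x)
x₀ = 1.71

x_1 = g(1.710000) = 1.439795
x_2 = g(1.439795) = 1.414441
x_3 = g(1.414441) = 1.414214
x_4 = g(1.414214) = 1.414214
x_5 = g(1.414214) = 1.414214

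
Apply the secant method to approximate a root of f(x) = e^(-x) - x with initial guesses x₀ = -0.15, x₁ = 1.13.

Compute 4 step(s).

f(x) = e^(-x) - x
x₀ = -0.15, x₁ = 1.13

Secant formula: x_{n+1} = x_n - f(x_n)(x_n - x_{n-1})/(f(x_n) - f(x_{n-1}))

Iteration 1:
  f(-0.150000) = 1.311834
  f(1.130000) = -0.806967
  x_2 = 1.130000 - (-0.806967)×(1.130000 - (-0.150000))/(-0.806967 - 1.311834)
       = 0.642499
Iteration 2:
  f(1.130000) = -0.806967
  f(0.642499) = -0.116523
  x_3 = 0.642499 - (-0.116523)×(0.642499 - 1.130000)/(-0.116523 - (-0.806967))
       = 0.560226
Iteration 3:
  f(0.642499) = -0.116523
  f(0.560226) = 0.010854
  x_4 = 0.560226 - 0.010854×(0.560226 - 0.642499)/(0.010854 - (-0.116523))
       = 0.567237
Iteration 4:
  f(0.560226) = 0.010854
  f(0.567237) = -0.000146
  x_5 = 0.567237 - (-0.000146)×(0.567237 - 0.560226)/(-0.000146 - 0.010854)
       = 0.567143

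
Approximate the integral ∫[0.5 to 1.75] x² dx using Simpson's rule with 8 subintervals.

f(x) = x²
a = 0.5, b = 1.75, n = 8
h = (b - a)/n = 0.156250

Simpson's rule: (h/3)[f(x₀) + 4f(x₁) + 2f(x₂) + ... + f(xₙ)]

x_0 = 0.5000, f(x_0) = 0.250000, coefficient = 1
x_1 = 0.6562, f(x_1) = 0.430664, coefficient = 4
x_2 = 0.8125, f(x_2) = 0.660156, coefficient = 2
x_3 = 0.9688, f(x_3) = 0.938477, coefficient = 4
x_4 = 1.1250, f(x_4) = 1.265625, coefficient = 2
x_5 = 1.2812, f(x_5) = 1.641602, coefficient = 4
x_6 = 1.4375, f(x_6) = 2.066406, coefficient = 2
x_7 = 1.5938, f(x_7) = 2.540039, coefficient = 4
x_8 = 1.7500, f(x_8) = 3.062500, coefficient = 1

I ≈ (0.156250/3) × 33.500000 = 1.744792
Exact value: 1.744792
Error: 0.000000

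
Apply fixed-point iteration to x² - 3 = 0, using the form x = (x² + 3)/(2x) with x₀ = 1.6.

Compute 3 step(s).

Equation: x² - 3 = 0
Fixed-point form: x = (x² + 3)/(2x)
x₀ = 1.6

x_1 = g(1.600000) = 1.737500
x_2 = g(1.737500) = 1.732059
x_3 = g(1.732059) = 1.732051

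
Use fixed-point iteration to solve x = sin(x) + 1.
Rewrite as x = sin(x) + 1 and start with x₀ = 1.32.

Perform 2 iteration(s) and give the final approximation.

Equation: x = sin(x) + 1
Fixed-point form: x = sin(x) + 1
x₀ = 1.32

x_1 = g(1.320000) = 1.968715
x_2 = g(1.968715) = 1.921869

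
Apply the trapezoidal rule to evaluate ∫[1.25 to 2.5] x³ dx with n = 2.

f(x) = x³
a = 1.25, b = 2.5, n = 2
h = (b - a)/n = 0.625000

Trapezoidal rule: (h/2)[f(x₀) + 2f(x₁) + 2f(x₂) + ... + f(xₙ)]

x_0 = 1.2500, f(x_0) = 1.953125, coefficient = 1
x_1 = 1.8750, f(x_1) = 6.591797, coefficient = 2
x_2 = 2.5000, f(x_2) = 15.625000, coefficient = 1

I ≈ (0.625000/2) × 30.761719 = 9.613037
Exact value: 9.155273
Error: 0.457764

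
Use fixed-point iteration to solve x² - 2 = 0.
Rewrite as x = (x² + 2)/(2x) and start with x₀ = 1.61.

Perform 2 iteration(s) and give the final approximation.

Equation: x² - 2 = 0
Fixed-point form: x = (x² + 2)/(2x)
x₀ = 1.61

x_1 = g(1.610000) = 1.426118
x_2 = g(1.426118) = 1.414263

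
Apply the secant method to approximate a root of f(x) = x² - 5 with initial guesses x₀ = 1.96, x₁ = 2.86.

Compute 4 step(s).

f(x) = x² - 5
x₀ = 1.96, x₁ = 2.86

Secant formula: x_{n+1} = x_n - f(x_n)(x_n - x_{n-1})/(f(x_n) - f(x_{n-1}))

Iteration 1:
  f(1.960000) = -1.158400
  f(2.860000) = 3.179600
  x_2 = 2.860000 - 3.179600×(2.860000 - 1.960000)/(3.179600 - (-1.158400))
       = 2.200332
Iteration 2:
  f(2.860000) = 3.179600
  f(2.200332) = -0.158539
  x_3 = 2.200332 - (-0.158539)×(2.200332 - 2.860000)/(-0.158539 - 3.179600)
       = 2.231662
Iteration 3:
  f(2.200332) = -0.158539
  f(2.231662) = -0.019686
  x_4 = 2.231662 - (-0.019686)×(2.231662 - 2.200332)/(-0.019686 - (-0.158539))
       = 2.236104
Iteration 4:
  f(2.231662) = -0.019686
  f(2.236104) = 0.000159
  x_5 = 2.236104 - 0.000159×(2.236104 - 2.231662)/(0.000159 - (-0.019686))
       = 2.236068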